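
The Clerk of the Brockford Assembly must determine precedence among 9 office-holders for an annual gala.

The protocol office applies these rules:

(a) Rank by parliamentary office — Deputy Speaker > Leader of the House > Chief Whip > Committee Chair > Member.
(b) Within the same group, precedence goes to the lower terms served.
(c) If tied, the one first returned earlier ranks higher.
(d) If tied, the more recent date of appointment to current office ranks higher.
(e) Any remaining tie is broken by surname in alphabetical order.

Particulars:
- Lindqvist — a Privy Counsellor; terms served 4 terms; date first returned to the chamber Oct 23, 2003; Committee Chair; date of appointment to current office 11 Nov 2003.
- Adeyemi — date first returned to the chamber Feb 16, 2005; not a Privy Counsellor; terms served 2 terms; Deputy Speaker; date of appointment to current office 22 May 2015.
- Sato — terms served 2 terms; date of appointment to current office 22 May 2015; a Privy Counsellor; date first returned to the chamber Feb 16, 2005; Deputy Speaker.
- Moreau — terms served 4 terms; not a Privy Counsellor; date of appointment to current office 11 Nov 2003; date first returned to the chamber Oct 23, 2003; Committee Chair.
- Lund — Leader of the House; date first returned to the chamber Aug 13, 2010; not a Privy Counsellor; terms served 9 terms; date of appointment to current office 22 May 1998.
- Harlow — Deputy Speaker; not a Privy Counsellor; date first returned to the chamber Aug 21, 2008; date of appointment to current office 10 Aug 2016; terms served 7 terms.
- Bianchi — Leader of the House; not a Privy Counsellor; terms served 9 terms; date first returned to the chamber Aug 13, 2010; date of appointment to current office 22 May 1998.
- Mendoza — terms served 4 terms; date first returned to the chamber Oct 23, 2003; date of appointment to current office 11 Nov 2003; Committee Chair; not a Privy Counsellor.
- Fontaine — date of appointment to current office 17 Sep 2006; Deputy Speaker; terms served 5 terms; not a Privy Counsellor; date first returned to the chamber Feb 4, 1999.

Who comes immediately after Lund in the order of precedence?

By parliamentary office: Adeyemi, Sato, Fontaine and Harlow (Deputy Speaker); then Bianchi and Lund (Leader of the House); then Lindqvist, Mendoza and Moreau (Committee Chair).
Among Adeyemi, Sato, Fontaine and Harlow, by terms served (lower first): Adeyemi and Sato (2 terms) before Fontaine (5 terms) before Harlow (7 terms).
Adeyemi and Sato both have date first returned to the chamber Feb 16, 2005, so the next rule applies.
Adeyemi and Sato both have date of appointment to current office 22 May 2015, so the next rule applies.
Among Adeyemi and Sato, alphabetically by surname: Adeyemi before Sato.
Bianchi and Lund both have terms served 9 terms, so the next rule applies.
Bianchi and Lund both have date first returned to the chamber Aug 13, 2010, so the next rule applies.
Bianchi and Lund both have date of appointment to current office 22 May 1998, so the next rule applies.
Among Bianchi and Lund, alphabetically by surname: Bianchi before Lund.
Lindqvist, Mendoza and Moreau all have terms served 4 terms, so the next rule applies.
Lindqvist, Mendoza and Moreau all have date first returned to the chamber Oct 23, 2003, so the next rule applies.
Lindqvist, Mendoza and Moreau all have date of appointment to current office 11 Nov 2003, so the next rule applies.
Among Lindqvist, Mendoza and Moreau, alphabetically by surname: Lindqvist before Mendoza before Moreau.
Order: Adeyemi, Sato, Fontaine, Harlow, Bianchi, Lund, Lindqvist, Mendoza, Moreau.

Lindqvist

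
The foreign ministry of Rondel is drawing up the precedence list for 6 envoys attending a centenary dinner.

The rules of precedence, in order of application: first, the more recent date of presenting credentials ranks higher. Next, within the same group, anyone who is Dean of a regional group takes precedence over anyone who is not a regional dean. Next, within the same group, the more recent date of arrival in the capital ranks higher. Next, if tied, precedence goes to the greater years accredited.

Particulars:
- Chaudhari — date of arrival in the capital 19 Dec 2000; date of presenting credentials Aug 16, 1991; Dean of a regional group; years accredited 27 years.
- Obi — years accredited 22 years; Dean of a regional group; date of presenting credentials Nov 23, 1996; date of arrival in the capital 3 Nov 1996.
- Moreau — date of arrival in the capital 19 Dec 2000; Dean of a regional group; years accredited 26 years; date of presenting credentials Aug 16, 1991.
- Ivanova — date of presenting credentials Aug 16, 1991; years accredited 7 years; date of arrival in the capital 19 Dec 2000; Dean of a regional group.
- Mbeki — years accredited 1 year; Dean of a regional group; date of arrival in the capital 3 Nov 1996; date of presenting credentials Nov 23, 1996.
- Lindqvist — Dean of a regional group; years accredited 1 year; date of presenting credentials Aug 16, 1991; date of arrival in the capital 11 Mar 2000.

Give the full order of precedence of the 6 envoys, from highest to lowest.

Obi, Mbeki, Chaudhari, Moreau, Ivanova, Lindqvist

By date of presenting credentials (later first): Obi and Mbeki (both Nov 23, 1996); then Chaudhari, Moreau, Ivanova and Lindqvist (each Aug 16, 1991).
Obi and Mbeki are each Dean of a regional group, so the next rule applies.
Obi and Mbeki both have date of arrival in the capital 3 Nov 1996, so the next rule applies.
Among Obi and Mbeki, by years accredited (higher first): Obi (22 years) before Mbeki (1 year).
Chaudhari, Moreau, Ivanova and Lindqvist are each Dean of a regional group, so the next rule applies.
Among Chaudhari, Moreau, Ivanova and Lindqvist, by date of arrival in the capital (later first): Chaudhari, Moreau and Ivanova (19 Dec 2000) before Lindqvist (11 Mar 2000).
Among Chaudhari, Moreau and Ivanova, by years accredited (higher first): Chaudhari (27 years) before Moreau (26 years) before Ivanova (7 years).
Full order: Obi, Mbeki, Chaudhari, Moreau, Ivanova, Lindqvist.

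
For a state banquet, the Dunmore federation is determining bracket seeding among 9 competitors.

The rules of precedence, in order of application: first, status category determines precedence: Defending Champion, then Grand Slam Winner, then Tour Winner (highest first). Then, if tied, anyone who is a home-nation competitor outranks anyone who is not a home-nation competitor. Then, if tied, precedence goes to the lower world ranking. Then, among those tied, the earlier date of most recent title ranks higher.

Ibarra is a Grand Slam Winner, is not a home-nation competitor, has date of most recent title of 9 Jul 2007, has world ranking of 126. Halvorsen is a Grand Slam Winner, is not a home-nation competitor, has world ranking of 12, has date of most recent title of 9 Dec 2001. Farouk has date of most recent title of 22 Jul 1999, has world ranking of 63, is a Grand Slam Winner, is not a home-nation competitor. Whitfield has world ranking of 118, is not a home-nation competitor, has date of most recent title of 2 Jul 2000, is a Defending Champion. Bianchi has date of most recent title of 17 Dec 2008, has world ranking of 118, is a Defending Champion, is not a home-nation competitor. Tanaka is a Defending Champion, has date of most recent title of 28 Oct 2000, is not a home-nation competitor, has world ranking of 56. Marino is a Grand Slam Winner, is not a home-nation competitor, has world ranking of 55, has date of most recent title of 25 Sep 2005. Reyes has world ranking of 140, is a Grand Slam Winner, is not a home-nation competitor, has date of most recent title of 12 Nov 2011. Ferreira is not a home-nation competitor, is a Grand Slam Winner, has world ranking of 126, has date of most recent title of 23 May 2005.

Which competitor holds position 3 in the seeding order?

Bianchi

By status category: Tanaka, Whitfield and Bianchi (Defending Champion); then Halvorsen, Marino, Farouk, Ferreira, Ibarra and Reyes (Grand Slam Winner).
Tanaka, Whitfield and Bianchi are each not a home-nation competitor, so the next rule applies.
Among Tanaka, Whitfield and Bianchi, by world ranking (lower first): Tanaka (56) before Whitfield and Bianchi (118).
Among Whitfield and Bianchi, by date of most recent title (earlier first): Whitfield (2 Jul 2000) before Bianchi (17 Dec 2008).
Halvorsen, Marino, Farouk, Ferreira, Ibarra and Reyes are each not a home-nation competitor, so the next rule applies.
Among Halvorsen, Marino, Farouk, Ferreira, Ibarra and Reyes, by world ranking (lower first): Halvorsen (12) before Marino (55) before Farouk (63) before Ferreira and Ibarra (126) before Reyes (140).
Among Ferreira and Ibarra, by date of most recent title (earlier first): Ferreira (23 May 2005) before Ibarra (9 Jul 2007).
Order: Tanaka, Whitfield, Bianchi, Halvorsen, Marino, Farouk, Ferreira, Ibarra, Reyes.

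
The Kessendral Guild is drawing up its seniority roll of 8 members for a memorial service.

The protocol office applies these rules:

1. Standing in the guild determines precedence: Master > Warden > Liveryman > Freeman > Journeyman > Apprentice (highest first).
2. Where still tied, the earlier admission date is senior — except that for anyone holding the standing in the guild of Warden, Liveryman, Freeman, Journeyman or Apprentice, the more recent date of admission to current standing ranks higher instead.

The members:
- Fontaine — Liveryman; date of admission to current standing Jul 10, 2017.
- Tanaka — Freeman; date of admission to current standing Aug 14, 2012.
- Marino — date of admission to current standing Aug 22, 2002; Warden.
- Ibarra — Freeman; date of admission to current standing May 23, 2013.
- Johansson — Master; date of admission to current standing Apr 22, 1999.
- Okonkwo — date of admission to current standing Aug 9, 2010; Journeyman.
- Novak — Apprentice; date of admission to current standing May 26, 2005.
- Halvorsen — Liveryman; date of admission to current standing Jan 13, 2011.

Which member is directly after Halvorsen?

By standing in the guild: Johansson (Master); then Marino (Warden); then Fontaine and Halvorsen (Liveryman); then Ibarra and Tanaka (Freeman); then Okonkwo (Journeyman); then Novak (Apprentice).
Among Fontaine and Halvorsen, by date of admission to current standing (later first) (reversed rule for this group): Fontaine (Jul 10, 2017) before Halvorsen (Jan 13, 2011).
Among Ibarra and Tanaka, by date of admission to current standing (later first) (reversed rule for this group): Ibarra (May 23, 2013) before Tanaka (Aug 14, 2012).
Order: Johansson, Marino, Fontaine, Halvorsen, Ibarra, Tanaka, Okonkwo, Novak.

Ibarra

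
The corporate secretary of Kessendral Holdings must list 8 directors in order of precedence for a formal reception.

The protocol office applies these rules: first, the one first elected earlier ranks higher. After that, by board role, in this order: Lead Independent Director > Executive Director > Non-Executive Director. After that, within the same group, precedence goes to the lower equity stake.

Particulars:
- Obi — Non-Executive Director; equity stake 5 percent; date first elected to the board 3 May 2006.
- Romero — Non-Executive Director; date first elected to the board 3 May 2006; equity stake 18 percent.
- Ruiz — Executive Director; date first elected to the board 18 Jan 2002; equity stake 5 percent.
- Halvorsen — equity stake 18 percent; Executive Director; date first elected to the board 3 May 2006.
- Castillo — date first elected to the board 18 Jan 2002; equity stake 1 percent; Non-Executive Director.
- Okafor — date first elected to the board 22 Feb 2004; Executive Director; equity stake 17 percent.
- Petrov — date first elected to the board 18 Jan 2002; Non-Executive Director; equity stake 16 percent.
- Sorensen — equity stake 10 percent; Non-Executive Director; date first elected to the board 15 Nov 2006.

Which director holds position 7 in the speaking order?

By date first elected to the board (earlier first): Ruiz, Castillo and Petrov (each 18 Jan 2002); then Okafor (22 Feb 2004); then Halvorsen, Obi and Romero (each 3 May 2006); then Sorensen (15 Nov 2006).
Among Ruiz, Castillo and Petrov, by board role: Ruiz (Executive Director) before Castillo and Petrov (Non-Executive Director).
Among Castillo and Petrov, by equity stake (lower first): Castillo (1 percent) before Petrov (16 percent).
Among Halvorsen, Obi and Romero, by board role: Halvorsen (Executive Director) before Obi and Romero (Non-Executive Director).
Among Obi and Romero, by equity stake (lower first): Obi (5 percent) before Romero (18 percent).
Order: Ruiz, Castillo, Petrov, Okafor, Halvorsen, Obi, Romero, Sorensen.

Romero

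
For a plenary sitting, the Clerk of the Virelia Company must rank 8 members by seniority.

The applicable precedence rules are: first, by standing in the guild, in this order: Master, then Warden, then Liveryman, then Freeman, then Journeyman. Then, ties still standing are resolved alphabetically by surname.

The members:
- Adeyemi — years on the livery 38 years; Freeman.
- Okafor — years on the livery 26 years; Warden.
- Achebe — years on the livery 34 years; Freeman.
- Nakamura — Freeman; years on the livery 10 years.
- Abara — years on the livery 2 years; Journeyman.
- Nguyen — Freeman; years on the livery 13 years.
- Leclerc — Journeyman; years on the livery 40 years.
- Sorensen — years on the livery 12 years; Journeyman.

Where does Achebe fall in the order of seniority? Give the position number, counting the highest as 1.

2

By standing in the guild: Okafor (Warden); then Achebe, Adeyemi, Nakamura and Nguyen (Freeman); then Abara, Leclerc and Sorensen (Journeyman).
Among Achebe, Adeyemi, Nakamura and Nguyen, alphabetically by surname: Achebe before Adeyemi before Nakamura before Nguyen.
Among Abara, Leclerc and Sorensen, alphabetically by surname: Abara before Leclerc before Sorensen.
Order: Okafor, Achebe, Adeyemi, Nakamura, Nguyen, Abara, Leclerc, Sorensen. So position 2.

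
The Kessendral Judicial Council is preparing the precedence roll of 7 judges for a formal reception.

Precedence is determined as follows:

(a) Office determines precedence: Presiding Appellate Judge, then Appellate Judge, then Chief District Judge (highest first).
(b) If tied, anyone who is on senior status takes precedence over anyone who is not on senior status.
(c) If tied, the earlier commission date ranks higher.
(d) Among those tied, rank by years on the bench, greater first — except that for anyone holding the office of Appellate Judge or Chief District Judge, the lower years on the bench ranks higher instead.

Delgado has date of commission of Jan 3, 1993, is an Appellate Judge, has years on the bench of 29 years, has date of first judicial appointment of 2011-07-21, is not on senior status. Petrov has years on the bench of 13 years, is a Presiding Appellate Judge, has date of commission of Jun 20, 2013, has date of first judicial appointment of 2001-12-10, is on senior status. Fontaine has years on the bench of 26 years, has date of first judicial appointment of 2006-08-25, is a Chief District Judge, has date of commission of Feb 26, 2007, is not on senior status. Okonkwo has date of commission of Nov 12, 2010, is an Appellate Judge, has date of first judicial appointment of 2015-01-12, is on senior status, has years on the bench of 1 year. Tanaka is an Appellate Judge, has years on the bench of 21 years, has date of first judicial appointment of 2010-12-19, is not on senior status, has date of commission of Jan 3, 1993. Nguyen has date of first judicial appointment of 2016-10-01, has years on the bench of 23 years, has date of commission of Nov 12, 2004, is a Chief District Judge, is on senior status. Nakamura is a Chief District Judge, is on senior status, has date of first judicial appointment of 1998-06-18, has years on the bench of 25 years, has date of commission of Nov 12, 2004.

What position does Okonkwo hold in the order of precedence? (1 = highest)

2

By office: Petrov (Presiding Appellate Judge); then Okonkwo, Tanaka and Delgado (Appellate Judge); then Nguyen, Nakamura and Fontaine (Chief District Judge).
Among Okonkwo, Tanaka and Delgado, on senior status before not on senior status: Okonkwo (on senior status) before Tanaka and Delgado (not on senior status).
Tanaka and Delgado both have date of commission Jan 3, 1993, so the next rule applies.
Among Tanaka and Delgado, by years on the bench (lower first) (reversed rule for this group): Tanaka (21 years) before Delgado (29 years).
Among Nguyen, Nakamura and Fontaine, on senior status before not on senior status: Nguyen and Nakamura (on senior status) before Fontaine (not on senior status).
Nguyen and Nakamura both have date of commission Nov 12, 2004, so the next rule applies.
Among Nguyen and Nakamura, by years on the bench (lower first) (reversed rule for this group): Nguyen (23 years) before Nakamura (25 years).
Order: Petrov, Okonkwo, Tanaka, Delgado, Nguyen, Nakamura, Fontaine. So position 2.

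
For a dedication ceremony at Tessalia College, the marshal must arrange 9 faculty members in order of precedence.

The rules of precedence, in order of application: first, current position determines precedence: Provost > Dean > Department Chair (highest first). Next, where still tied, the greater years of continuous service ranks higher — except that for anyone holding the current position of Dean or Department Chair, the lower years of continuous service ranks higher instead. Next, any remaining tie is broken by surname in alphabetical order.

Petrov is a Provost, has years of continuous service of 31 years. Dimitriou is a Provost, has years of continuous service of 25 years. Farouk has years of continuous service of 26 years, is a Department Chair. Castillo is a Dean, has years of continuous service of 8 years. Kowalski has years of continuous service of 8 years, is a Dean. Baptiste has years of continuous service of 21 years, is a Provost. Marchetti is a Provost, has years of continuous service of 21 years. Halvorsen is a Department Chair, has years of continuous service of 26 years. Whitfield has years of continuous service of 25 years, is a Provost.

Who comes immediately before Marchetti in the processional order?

By current position: Petrov, Dimitriou, Whitfield, Baptiste and Marchetti (Provost); then Castillo and Kowalski (Dean); then Farouk and Halvorsen (Department Chair).
Among Petrov, Dimitriou, Whitfield, Baptiste and Marchetti, by years of continuous service (higher first): Petrov (31 years) before Dimitriou and Whitfield (25 years) before Baptiste and Marchetti (21 years).
Among Dimitriou and Whitfield, alphabetically by surname: Dimitriou before Whitfield.
Among Baptiste and Marchetti, alphabetically by surname: Baptiste before Marchetti.
Castillo and Kowalski both have years of continuous service 8 years, so the next rule applies.
Among Castillo and Kowalski, alphabetically by surname: Castillo before Kowalski.
Farouk and Halvorsen both have years of continuous service 26 years, so the next rule applies.
Among Farouk and Halvorsen, alphabetically by surname: Farouk before Halvorsen.
Order: Petrov, Dimitriou, Whitfield, Baptiste, Marchetti, Castillo, Kowalski, Farouk, Halvorsen.

Baptiste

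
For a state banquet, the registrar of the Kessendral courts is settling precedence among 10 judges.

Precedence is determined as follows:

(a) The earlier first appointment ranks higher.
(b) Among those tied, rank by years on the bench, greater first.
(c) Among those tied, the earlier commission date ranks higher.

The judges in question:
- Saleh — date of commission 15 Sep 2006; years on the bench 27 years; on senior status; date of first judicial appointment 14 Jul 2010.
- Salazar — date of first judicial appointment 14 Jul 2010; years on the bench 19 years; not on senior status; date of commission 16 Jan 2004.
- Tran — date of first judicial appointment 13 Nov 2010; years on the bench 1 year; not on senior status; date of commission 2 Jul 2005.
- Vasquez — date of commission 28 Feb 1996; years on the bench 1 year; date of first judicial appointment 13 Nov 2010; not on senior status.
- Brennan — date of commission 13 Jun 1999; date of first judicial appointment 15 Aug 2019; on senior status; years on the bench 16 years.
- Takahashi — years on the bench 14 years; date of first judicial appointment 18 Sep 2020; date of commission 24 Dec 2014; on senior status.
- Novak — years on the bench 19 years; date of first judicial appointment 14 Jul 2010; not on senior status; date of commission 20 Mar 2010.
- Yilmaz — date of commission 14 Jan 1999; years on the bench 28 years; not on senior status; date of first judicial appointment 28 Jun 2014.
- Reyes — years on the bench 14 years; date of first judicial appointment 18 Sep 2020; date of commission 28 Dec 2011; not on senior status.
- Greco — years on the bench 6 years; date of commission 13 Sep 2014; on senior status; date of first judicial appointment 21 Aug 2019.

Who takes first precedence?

Saleh

By date of first judicial appointment (earlier first): Saleh, Salazar and Novak (each 14 Jul 2010); then Vasquez and Tran (both 13 Nov 2010); then Yilmaz (28 Jun 2014); then Brennan (15 Aug 2019); then Greco (21 Aug 2019); then Reyes and Takahashi (both 18 Sep 2020).
Among Saleh, Salazar and Novak, by years on the bench (higher first): Saleh (27 years) before Salazar and Novak (19 years).
Among Salazar and Novak, by date of commission (earlier first): Salazar (16 Jan 2004) before Novak (20 Mar 2010).
Vasquez and Tran both have years on the bench 1 year, so the next rule applies.
Among Vasquez and Tran, by date of commission (earlier first): Vasquez (28 Feb 1996) before Tran (2 Jul 2005).
Reyes and Takahashi both have years on the bench 14 years, so the next rule applies.
Among Reyes and Takahashi, by date of commission (earlier first): Reyes (28 Dec 2011) before Takahashi (24 Dec 2014).
Order: Saleh, Salazar, Novak, Vasquez, Tran, Yilmaz, Brennan, Greco, Reyes, Takahashi.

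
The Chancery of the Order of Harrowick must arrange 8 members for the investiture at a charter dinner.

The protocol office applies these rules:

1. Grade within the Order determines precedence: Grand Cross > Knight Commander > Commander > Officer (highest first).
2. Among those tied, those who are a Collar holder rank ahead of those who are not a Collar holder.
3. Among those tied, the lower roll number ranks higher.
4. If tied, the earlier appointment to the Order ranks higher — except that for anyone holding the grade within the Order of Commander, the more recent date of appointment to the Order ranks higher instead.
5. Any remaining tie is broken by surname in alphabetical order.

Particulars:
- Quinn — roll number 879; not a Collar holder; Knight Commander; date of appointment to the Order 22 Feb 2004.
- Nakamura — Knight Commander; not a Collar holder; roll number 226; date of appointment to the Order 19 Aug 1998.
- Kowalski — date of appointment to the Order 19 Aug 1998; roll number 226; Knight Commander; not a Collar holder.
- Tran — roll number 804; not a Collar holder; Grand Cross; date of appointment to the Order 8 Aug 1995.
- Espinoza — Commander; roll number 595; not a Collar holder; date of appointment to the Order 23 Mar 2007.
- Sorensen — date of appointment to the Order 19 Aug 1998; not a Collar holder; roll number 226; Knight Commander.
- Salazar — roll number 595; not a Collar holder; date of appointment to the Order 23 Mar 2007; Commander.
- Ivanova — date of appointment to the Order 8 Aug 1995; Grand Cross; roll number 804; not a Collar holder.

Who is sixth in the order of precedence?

By grade within the Order: Ivanova and Tran (Grand Cross); then Kowalski, Nakamura, Sorensen and Quinn (Knight Commander); then Espinoza and Salazar (Commander).
Ivanova and Tran are each not a Collar holder, so the next rule applies.
Ivanova and Tran both have roll number 804, so the next rule applies.
Ivanova and Tran both have date of appointment to the Order 8 Aug 1995, so the next rule applies.
Among Ivanova and Tran, alphabetically by surname: Ivanova before Tran.
Kowalski, Nakamura, Sorensen and Quinn are each not a Collar holder, so the next rule applies.
Among Kowalski, Nakamura, Sorensen and Quinn, by roll number (lower first): Kowalski, Nakamura and Sorensen (226) before Quinn (879).
Kowalski, Nakamura and Sorensen all have date of appointment to the Order 19 Aug 1998, so the next rule applies.
Among Kowalski, Nakamura and Sorensen, alphabetically by surname: Kowalski before Nakamura before Sorensen.
Espinoza and Salazar are each not a Collar holder, so the next rule applies.
Espinoza and Salazar both have roll number 595, so the next rule applies.
Espinoza and Salazar both have date of appointment to the Order 23 Mar 2007, so the next rule applies.
Among Espinoza and Salazar, alphabetically by surname: Espinoza before Salazar.
Order: Ivanova, Tran, Kowalski, Nakamura, Sorensen, Quinn, Espinoza, Salazar.

Quinn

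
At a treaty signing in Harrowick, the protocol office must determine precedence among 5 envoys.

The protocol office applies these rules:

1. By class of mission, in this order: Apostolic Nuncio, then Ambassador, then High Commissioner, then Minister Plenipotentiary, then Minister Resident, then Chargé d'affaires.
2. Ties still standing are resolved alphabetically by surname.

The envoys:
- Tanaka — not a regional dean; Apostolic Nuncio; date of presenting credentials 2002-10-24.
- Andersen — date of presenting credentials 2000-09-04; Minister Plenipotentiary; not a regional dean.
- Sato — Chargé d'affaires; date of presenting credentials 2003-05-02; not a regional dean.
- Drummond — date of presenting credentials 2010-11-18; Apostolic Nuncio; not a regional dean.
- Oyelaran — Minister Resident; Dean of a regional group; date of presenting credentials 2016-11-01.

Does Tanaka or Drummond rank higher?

Drummond

By class of mission: Drummond and Tanaka (Apostolic Nuncio); then Andersen (Minister Plenipotentiary); then Oyelaran (Minister Resident); then Sato (Chargé d'affaires).
Among Drummond and Tanaka, alphabetically by surname: Drummond before Tanaka.
So Drummond takes precedence.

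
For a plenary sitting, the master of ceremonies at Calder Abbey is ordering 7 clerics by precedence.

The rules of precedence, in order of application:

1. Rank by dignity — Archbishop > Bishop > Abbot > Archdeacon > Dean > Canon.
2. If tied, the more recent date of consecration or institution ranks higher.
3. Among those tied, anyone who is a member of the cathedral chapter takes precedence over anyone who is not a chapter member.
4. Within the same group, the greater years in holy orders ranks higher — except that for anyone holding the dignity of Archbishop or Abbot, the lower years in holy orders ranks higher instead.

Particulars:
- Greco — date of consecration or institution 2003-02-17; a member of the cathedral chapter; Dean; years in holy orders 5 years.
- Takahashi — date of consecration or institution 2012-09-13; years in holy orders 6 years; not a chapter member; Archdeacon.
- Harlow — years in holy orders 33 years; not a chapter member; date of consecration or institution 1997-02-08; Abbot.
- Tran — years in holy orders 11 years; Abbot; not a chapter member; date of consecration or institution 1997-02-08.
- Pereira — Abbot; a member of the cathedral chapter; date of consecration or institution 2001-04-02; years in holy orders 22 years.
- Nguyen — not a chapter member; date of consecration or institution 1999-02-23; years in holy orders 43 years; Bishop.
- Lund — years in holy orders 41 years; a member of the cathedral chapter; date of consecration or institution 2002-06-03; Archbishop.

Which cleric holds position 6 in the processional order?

Takahashi

By dignity: Lund (Archbishop); then Nguyen (Bishop); then Pereira, Tran and Harlow (Abbot); then Takahashi (Archdeacon); then Greco (Dean).
Among Pereira, Tran and Harlow, by date of consecration or institution (later first): Pereira (2001-04-02) before Tran and Harlow (1997-02-08).
Tran and Harlow are each not a chapter member, so the next rule applies.
Among Tran and Harlow, by years in holy orders (lower first) (reversed rule for this group): Tran (11 years) before Harlow (33 years).
Order: Lund, Nguyen, Pereira, Tran, Harlow, Takahashi, Greco.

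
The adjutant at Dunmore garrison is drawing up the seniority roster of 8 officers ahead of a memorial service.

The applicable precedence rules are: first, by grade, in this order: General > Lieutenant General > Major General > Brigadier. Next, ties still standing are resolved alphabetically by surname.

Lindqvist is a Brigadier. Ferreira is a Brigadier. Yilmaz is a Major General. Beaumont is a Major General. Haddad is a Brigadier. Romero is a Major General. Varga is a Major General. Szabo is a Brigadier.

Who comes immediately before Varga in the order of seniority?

Romero

By grade: Beaumont, Romero, Varga and Yilmaz (Major General); then Ferreira, Haddad, Lindqvist and Szabo (Brigadier).
Among Beaumont, Romero, Varga and Yilmaz, alphabetically by surname: Beaumont before Romero before Varga before Yilmaz.
Among Ferreira, Haddad, Lindqvist and Szabo, alphabetically by surname: Ferreira before Haddad before Lindqvist before Szabo.
Order: Beaumont, Romero, Varga, Yilmaz, Ferreira, Haddad, Lindqvist, Szabo.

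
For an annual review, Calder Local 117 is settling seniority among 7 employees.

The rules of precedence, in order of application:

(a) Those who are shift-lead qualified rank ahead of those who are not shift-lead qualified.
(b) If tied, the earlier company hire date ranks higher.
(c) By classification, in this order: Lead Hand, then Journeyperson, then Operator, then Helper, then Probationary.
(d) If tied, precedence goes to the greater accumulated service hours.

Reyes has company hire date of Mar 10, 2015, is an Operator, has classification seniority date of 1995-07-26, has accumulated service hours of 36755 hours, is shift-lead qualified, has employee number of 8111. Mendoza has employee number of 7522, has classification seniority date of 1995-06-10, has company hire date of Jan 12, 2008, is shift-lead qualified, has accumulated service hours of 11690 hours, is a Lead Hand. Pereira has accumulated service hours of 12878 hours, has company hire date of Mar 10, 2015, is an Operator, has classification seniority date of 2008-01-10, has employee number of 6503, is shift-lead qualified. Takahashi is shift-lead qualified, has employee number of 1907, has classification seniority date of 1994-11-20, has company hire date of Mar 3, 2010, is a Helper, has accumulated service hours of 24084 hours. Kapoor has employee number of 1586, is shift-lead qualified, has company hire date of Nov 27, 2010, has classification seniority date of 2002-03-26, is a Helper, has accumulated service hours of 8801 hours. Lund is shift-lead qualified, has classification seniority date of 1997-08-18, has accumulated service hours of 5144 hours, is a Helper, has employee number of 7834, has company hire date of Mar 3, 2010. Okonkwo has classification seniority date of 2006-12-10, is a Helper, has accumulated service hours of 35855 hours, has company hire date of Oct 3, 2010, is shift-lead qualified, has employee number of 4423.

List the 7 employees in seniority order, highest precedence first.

Mendoza, Takahashi, Lund, Okonkwo, Kapoor, Reyes, Pereira

By the first rule: Mendoza, Takahashi, Lund, Okonkwo, Kapoor, Reyes and Pereira (each shift-lead qualified).
Among Mendoza, Takahashi, Lund, Okonkwo, Kapoor, Reyes and Pereira, by company hire date (earlier first): Mendoza (Jan 12, 2008) before Takahashi and Lund (Mar 3, 2010) before Okonkwo (Oct 3, 2010) before Kapoor (Nov 27, 2010) before Reyes and Pereira (Mar 10, 2015).
Takahashi and Lund are each Helper, so the next rule applies.
Among Takahashi and Lund, by accumulated service hours (higher first): Takahashi (24084 hours) before Lund (5144 hours).
Reyes and Pereira are each Operator, so the next rule applies.
Among Reyes and Pereira, by accumulated service hours (higher first): Reyes (36755 hours) before Pereira (12878 hours).
Full order: Mendoza, Takahashi, Lund, Okonkwo, Kapoor, Reyes, Pereira.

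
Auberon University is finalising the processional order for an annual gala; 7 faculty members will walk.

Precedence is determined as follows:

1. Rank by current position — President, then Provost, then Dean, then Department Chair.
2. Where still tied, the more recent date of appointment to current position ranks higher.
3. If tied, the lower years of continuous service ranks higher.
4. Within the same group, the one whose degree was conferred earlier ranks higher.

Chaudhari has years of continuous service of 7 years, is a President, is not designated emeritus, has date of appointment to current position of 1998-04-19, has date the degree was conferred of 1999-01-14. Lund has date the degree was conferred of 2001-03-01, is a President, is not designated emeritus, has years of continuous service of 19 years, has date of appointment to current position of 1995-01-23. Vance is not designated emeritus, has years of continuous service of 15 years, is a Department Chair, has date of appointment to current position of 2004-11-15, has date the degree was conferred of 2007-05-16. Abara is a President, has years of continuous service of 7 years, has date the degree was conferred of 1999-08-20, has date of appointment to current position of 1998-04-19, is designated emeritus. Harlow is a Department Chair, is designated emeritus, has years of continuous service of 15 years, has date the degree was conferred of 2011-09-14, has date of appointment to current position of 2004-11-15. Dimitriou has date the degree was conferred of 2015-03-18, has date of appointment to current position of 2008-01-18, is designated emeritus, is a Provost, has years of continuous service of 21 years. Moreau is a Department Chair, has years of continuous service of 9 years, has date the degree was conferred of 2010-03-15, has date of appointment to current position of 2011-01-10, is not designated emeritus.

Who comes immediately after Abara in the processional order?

Lund

By current position: Chaudhari, Abara and Lund (President); then Dimitriou (Provost); then Moreau, Vance and Harlow (Department Chair).
Among Chaudhari, Abara and Lund, by date of appointment to current position (later first): Chaudhari and Abara (1998-04-19) before Lund (1995-01-23).
Chaudhari and Abara both have years of continuous service 7 years, so the next rule applies.
Among Chaudhari and Abara, by date the degree was conferred (earlier first): Chaudhari (1999-01-14) before Abara (1999-08-20).
Among Moreau, Vance and Harlow, by date of appointment to current position (later first): Moreau (2011-01-10) before Vance and Harlow (2004-11-15).
Vance and Harlow both have years of continuous service 15 years, so the next rule applies.
Among Vance and Harlow, by date the degree was conferred (earlier first): Vance (2007-05-16) before Harlow (2011-09-14).
Order: Chaudhari, Abara, Lund, Dimitriou, Moreau, Vance, Harlow.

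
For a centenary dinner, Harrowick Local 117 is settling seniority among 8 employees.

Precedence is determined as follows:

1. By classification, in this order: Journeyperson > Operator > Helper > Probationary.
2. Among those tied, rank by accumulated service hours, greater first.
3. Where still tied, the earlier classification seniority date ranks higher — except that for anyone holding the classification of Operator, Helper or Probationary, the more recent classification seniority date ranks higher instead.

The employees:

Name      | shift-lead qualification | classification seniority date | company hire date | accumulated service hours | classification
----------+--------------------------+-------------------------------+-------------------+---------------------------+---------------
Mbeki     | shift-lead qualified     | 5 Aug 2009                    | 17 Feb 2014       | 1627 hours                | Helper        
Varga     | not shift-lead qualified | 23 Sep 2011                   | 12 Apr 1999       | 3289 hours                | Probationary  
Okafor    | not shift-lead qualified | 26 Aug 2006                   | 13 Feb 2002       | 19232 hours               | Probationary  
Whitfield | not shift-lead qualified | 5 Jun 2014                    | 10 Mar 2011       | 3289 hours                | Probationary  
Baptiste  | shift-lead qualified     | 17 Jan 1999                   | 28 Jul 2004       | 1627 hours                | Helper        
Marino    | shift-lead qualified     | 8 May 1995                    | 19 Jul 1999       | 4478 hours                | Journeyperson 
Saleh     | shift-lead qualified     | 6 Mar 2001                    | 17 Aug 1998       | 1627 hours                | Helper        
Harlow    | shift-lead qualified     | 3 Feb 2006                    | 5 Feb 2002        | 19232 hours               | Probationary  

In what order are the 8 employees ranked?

Marino, Mbeki, Saleh, Baptiste, Okafor, Harlow, Whitfield, Varga

By classification: Marino (Journeyperson); then Mbeki, Saleh and Baptiste (Helper); then Okafor, Harlow, Whitfield and Varga (Probationary).
Mbeki, Saleh and Baptiste all have accumulated service hours 1627 hours, so the next rule applies.
Among Mbeki, Saleh and Baptiste, by classification seniority date (later first) (reversed rule for this group): Mbeki (5 Aug 2009) before Saleh (6 Mar 2001) before Baptiste (17 Jan 1999).
Among Okafor, Harlow, Whitfield and Varga, by accumulated service hours (higher first): Okafor and Harlow (19232 hours) before Whitfield and Varga (3289 hours).
Among Okafor and Harlow, by classification seniority date (later first) (reversed rule for this group): Okafor (26 Aug 2006) before Harlow (3 Feb 2006).
Among Whitfield and Varga, by classification seniority date (later first) (reversed rule for this group): Whitfield (5 Jun 2014) before Varga (23 Sep 2011).
Full order: Marino, Mbeki, Saleh, Baptiste, Okafor, Harlow, Whitfield, Varga.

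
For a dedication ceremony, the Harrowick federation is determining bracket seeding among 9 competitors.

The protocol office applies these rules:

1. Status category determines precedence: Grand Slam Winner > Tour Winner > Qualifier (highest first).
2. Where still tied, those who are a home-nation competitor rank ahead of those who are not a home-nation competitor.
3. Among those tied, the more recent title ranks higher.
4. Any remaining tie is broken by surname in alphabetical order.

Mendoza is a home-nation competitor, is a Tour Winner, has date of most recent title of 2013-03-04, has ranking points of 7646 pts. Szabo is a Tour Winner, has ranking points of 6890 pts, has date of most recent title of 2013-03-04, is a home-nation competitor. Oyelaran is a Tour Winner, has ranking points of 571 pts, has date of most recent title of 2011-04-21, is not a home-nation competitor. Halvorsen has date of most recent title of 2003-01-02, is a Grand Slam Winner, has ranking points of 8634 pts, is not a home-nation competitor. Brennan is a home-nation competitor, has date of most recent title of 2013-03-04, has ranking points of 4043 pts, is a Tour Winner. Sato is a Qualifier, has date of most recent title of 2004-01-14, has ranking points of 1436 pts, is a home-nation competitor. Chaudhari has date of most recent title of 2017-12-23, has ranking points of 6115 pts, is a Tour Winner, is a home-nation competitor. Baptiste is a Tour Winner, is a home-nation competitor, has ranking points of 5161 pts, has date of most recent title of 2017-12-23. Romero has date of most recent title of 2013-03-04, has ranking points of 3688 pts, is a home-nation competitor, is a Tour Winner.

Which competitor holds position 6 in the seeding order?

By status category: Halvorsen (Grand Slam Winner); then Baptiste, Chaudhari, Brennan, Mendoza, Romero, Szabo and Oyelaran (Tour Winner); then Sato (Qualifier).
Among Baptiste, Chaudhari, Brennan, Mendoza, Romero, Szabo and Oyelaran, a home-nation competitor before not a home-nation competitor: Baptiste, Chaudhari, Brennan, Mendoza, Romero and Szabo (a home-nation competitor) before Oyelaran (not a home-nation competitor).
Among Baptiste, Chaudhari, Brennan, Mendoza, Romero and Szabo, by date of most recent title (later first): Baptiste and Chaudhari (2017-12-23) before Brennan, Mendoza, Romero and Szabo (2013-03-04).
Among Baptiste and Chaudhari, alphabetically by surname: Baptiste before Chaudhari.
Among Brennan, Mendoza, Romero and Szabo, alphabetically by surname: Brennan before Mendoza before Romero before Szabo.
Order: Halvorsen, Baptiste, Chaudhari, Brennan, Mendoza, Romero, Szabo, Oyelaran, Sato.

Romero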